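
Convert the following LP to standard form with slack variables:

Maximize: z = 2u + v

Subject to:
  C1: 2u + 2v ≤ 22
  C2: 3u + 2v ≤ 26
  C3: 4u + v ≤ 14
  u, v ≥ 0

max z = 2u + v

s.t.
  2u + 2v + s1 = 22
  3u + 2v + s2 = 26
  4u + v + s3 = 14
  u, v, s1, s2, s3 ≥ 0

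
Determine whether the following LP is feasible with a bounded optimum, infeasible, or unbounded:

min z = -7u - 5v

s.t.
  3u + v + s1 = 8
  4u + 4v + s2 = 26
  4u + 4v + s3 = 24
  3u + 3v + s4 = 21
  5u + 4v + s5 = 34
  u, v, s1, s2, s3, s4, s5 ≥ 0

Feasible with a bounded optimal solution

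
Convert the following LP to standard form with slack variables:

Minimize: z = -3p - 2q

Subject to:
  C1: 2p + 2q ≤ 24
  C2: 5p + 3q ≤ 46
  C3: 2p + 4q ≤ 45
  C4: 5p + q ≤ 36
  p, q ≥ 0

min z = -3p - 2q

s.t.
  2p + 2q + s1 = 24
  5p + 3q + s2 = 46
  2p + 4q + s3 = 45
  5p + q + s4 = 36
  p, q, s1, s2, s3, s4 ≥ 0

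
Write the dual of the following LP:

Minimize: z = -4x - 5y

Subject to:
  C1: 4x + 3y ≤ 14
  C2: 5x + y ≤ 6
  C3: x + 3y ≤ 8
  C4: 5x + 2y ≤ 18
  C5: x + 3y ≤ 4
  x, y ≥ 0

Primal min cᵀx s.t. Ax ≤ b, x ≥ 0  →  Dual max −bᵀy s.t. Aᵀy ≥ −c, y ≥ 0.

Maximize: z = -14y1 - 6y2 - 8y3 - 18y4 - 4y5

Subject to:
  4y1 + 5y2 + y3 + 5y4 + y5 ≥ 4
  3y1 + y2 + 3y3 + 2y4 + 3y5 ≥ 5
  y1, y2, y3, y4, y5 ≥ 0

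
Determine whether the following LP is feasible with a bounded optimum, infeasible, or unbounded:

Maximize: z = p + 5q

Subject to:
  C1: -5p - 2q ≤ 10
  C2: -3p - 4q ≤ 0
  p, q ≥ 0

Unbounded (objective can increase without bound)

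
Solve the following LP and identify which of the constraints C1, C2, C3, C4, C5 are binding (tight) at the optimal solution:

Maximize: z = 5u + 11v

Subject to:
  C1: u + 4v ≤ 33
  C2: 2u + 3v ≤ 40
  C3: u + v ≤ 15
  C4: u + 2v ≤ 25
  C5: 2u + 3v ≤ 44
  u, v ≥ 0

At u = 9, v = 6, compute slack b - a·x for each constraint:
  C1: 33 − 33 = 0  (binding)
  C2: 40 − 36 = 4  (slack)
  C3: 15 − 15 = 0  (binding)
  C4: 25 − 21 = 4  (slack)
  C5: 44 − 36 = 8  (slack)

Optimal: u = 9, v = 6
Binding: C1, C3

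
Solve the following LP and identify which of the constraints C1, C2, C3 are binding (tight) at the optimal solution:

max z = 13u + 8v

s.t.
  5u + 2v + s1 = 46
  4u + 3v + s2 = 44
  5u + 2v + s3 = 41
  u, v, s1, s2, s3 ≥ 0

At u = 5, v = 8, compute slack b - a·x for each constraint:
  C1: 46 − 41 = 5  (slack)
  C2: 44 − 44 = 0  (binding)
  C3: 41 − 41 = 0  (binding)

Optimal: u = 5, v = 8
Binding: C2, C3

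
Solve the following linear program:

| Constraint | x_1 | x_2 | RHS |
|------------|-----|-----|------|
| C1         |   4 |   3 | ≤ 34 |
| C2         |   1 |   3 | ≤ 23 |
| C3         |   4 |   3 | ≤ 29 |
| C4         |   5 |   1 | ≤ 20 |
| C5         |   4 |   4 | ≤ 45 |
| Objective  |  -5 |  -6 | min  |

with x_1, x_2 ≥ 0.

Evaluate the objective at each vertex of the feasible region:
  z(0, 0) = 0
  z(4, 0) = -20
  z(2.818, 5.909) = -49.55
  z(2, 7) = -52  ←
  z(0, 7.667) = -46
The minimum is at x_1 = 2, x_2 = 7.

x_1 = 2, x_2 = 7, z = -52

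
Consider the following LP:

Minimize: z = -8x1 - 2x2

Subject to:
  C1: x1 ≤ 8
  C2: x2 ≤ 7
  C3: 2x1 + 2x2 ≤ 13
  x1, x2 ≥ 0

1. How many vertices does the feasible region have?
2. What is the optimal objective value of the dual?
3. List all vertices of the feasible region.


1. 3
2. -52
3. (0, 0), (6.5, 0), (0, 6.5)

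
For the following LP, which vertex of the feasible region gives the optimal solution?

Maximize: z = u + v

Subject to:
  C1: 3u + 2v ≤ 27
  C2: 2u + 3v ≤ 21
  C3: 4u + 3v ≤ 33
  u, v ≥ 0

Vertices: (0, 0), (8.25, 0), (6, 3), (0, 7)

Evaluate the objective at each vertex of the feasible region:
  z(0, 0) = 0
  z(8.25, 0) = 8.25
  z(6, 3) = 9  ←
  z(0, 7) = 7
The maximum is at u = 6, v = 3.

(6, 3)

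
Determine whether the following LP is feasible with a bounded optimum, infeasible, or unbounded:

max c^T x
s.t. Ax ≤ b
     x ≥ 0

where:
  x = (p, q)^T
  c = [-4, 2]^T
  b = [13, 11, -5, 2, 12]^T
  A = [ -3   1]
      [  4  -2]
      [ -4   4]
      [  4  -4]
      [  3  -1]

Infeasible (no feasible solution exists)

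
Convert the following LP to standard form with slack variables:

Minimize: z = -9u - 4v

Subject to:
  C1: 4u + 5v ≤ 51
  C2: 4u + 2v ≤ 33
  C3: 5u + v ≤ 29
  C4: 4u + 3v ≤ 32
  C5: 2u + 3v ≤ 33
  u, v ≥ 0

min z = -9u - 4v

s.t.
  4u + 5v + s1 = 51
  4u + 2v + s2 = 33
  5u + v + s3 = 29
  4u + 3v + s4 = 32
  2u + 3v + s5 = 33
  u, v, s1, s2, s3, s4, s5 ≥ 0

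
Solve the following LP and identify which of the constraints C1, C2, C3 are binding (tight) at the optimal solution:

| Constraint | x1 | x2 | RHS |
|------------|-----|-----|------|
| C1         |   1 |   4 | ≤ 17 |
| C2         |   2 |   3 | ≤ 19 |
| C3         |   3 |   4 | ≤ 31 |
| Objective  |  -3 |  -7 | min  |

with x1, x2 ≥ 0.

At x1 = 5, x2 = 3, compute slack b - a·x for each constraint:
  C1: 17 − 17 = 0  (binding)
  C2: 19 − 19 = 0  (binding)
  C3: 31 − 27 = 4  (slack)

Optimal: x1 = 5, x2 = 3
Binding: C1, C2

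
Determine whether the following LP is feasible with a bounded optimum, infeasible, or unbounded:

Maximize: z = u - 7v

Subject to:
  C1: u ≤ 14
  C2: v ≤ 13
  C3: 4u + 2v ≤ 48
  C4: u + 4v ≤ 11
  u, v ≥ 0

Feasible with a bounded optimal solution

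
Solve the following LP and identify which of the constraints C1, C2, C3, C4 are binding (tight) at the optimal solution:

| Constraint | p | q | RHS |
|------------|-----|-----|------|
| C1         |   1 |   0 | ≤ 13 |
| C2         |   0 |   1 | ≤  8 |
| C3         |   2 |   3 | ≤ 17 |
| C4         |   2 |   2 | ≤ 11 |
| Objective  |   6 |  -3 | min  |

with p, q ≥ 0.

At p = 0, q = 5.5, compute slack b - a·x for each constraint:
  C1: 13 − 0 = 13  (slack)
  C2: 8 − 5.5 = 2.5  (slack)
  C3: 17 − 16.5 = 0.5  (slack)
  C4: 11 − 11 = 0  (binding)

Optimal: p = 0, q = 5.5
Binding: C4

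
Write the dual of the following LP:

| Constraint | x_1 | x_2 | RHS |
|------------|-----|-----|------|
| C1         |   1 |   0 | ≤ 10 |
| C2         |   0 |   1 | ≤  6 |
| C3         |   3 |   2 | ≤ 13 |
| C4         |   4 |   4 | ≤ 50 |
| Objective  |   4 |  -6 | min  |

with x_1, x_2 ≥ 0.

Primal min cᵀx s.t. Ax ≤ b, x ≥ 0  →  Dual max −bᵀy s.t. Aᵀy ≥ −c, y ≥ 0.

Maximize: z = -10y1 - 6y2 - 13y3 - 50y4

Subject to:
  y1 + 3y3 + 4y4 ≥ -4
  y2 + 2y3 + 4y4 ≥ 6
  y1, y2, y3, y4 ≥ 0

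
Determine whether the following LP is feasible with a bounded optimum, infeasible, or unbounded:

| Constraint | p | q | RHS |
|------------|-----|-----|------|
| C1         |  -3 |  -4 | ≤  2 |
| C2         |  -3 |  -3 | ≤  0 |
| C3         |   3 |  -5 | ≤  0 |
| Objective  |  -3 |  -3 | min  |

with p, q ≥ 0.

Unbounded (objective can decrease without bound)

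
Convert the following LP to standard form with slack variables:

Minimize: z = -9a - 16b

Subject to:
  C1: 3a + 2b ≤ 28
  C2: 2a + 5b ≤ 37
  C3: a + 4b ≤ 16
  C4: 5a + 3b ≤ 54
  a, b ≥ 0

min z = -9a - 16b

s.t.
  3a + 2b + s1 = 28
  2a + 5b + s2 = 37
  a + 4b + s3 = 16
  5a + 3b + s4 = 54
  a, b, s1, s2, s3, s4 ≥ 0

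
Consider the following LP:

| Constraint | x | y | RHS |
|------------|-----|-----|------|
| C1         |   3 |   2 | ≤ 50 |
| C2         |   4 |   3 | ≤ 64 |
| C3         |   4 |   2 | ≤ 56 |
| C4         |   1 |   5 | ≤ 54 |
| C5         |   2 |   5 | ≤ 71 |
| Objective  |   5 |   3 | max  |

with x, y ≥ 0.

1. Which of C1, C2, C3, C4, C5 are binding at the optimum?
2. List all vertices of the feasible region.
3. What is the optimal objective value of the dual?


1. C2, C3
2. (0, 0), (14, 0), (10, 8), (9.294, 8.941), (0, 10.8)
3. 74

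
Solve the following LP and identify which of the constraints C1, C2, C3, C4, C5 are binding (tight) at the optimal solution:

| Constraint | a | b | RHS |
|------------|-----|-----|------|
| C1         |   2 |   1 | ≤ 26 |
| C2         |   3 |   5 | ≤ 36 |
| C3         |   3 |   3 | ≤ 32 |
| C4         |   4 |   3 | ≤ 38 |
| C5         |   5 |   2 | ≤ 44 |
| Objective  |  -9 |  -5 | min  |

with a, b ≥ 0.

At a = 8, b = 2, compute slack b - a·x for each constraint:
  C1: 26 − 18 = 8  (slack)
  C2: 36 − 34 = 2  (slack)
  C3: 32 − 30 = 2  (slack)
  C4: 38 − 38 = 0  (binding)
  C5: 44 − 44 = 0  (binding)

Optimal: a = 8, b = 2
Binding: C4, C5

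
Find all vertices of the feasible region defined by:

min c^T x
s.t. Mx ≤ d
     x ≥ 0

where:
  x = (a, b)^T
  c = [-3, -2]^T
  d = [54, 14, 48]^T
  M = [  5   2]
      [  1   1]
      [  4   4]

(0, 0), (10.8, 0), (10, 2), (0, 12)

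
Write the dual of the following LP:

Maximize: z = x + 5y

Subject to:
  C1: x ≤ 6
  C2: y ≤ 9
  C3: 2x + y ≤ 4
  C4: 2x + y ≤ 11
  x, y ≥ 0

Primal max cᵀx s.t. Ax ≤ b, x ≥ 0  →  Dual min bᵀy s.t. Aᵀy ≥ c, y ≥ 0.

Minimize: z = 6y1 + 9y2 + 4y3 + 11y4

Subject to:
  y1 + 2y3 + 2y4 ≥ 1
  y2 + y3 + y4 ≥ 5
  y1, y2, y3, y4 ≥ 0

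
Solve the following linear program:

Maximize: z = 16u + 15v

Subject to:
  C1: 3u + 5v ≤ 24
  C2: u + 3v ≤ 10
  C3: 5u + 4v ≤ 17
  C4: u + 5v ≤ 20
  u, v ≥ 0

Evaluate the objective at each vertex of the feasible region:
  z(0, 0) = 0
  z(3.4, 0) = 54.4
  z(1, 3) = 61  ←
  z(0, 3.333) = 50
The maximum is at u = 1, v = 3.

u = 1, v = 3, z = 61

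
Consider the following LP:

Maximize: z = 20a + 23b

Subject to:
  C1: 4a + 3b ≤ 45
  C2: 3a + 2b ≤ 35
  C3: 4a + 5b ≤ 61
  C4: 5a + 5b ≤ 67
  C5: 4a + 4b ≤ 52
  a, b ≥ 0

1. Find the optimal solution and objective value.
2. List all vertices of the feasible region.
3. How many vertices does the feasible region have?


1. a = 4, b = 9, z = 287
2. (0, 0), (11.25, 0), (6, 7), (4, 9), (0, 12.2)
3. 5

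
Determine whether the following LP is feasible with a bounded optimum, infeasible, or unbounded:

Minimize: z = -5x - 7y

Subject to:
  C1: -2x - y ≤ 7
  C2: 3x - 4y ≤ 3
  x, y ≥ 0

Unbounded (objective can decrease without bound)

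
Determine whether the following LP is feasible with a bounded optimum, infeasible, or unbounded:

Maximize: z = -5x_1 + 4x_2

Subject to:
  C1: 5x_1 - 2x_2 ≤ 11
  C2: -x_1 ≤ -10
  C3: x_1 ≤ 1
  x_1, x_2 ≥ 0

Infeasible (no feasible solution exists)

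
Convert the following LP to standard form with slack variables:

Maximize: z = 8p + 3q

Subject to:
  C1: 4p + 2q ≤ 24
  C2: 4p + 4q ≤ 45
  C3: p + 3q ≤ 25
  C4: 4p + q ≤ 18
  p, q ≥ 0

max z = 8p + 3q

s.t.
  4p + 2q + s1 = 24
  4p + 4q + s2 = 45
  p + 3q + s3 = 25
  4p + q + s4 = 18
  p, q, s1, s2, s3, s4 ≥ 0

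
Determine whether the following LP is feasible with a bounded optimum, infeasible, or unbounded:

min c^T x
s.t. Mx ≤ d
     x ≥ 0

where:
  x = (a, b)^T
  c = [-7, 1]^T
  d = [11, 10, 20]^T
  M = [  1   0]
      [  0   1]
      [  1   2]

Feasible with a bounded optimal solution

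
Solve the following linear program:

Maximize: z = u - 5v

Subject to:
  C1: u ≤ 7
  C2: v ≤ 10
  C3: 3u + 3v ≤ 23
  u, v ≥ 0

Evaluate the objective at each vertex of the feasible region:
  z(0, 0) = 0
  z(7, 0) = 7  ←
  z(7, 0.6667) = 3.667
  z(0, 7.667) = -38.33
The maximum is at u = 7, v = 0.

u = 7, v = 0, z = 7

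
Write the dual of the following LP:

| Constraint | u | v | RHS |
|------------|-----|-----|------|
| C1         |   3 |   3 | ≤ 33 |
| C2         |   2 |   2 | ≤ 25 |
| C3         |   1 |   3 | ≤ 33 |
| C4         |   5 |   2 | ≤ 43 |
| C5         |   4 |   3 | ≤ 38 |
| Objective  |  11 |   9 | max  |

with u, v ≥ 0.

Primal max cᵀx s.t. Ax ≤ b, x ≥ 0  →  Dual min bᵀy s.t. Aᵀy ≥ c, y ≥ 0.

Minimize: z = 33y1 + 25y2 + 33y3 + 43y4 + 38y5

Subject to:
  3y1 + 2y2 + y3 + 5y4 + 4y5 ≥ 11
  3y1 + 2y2 + 3y3 + 2y4 + 3y5 ≥ 9
  y1, y2, y3, y4, y5 ≥ 0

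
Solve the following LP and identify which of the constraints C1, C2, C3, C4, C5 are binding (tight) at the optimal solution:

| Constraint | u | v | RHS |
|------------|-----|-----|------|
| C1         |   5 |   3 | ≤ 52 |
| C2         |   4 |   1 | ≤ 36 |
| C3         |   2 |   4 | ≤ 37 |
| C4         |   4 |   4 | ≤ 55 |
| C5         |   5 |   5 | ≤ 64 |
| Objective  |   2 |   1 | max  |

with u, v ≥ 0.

At u = 8, v = 4, compute slack b - a·x for each constraint:
  C1: 52 − 52 = 0  (binding)
  C2: 36 − 36 = 0  (binding)
  C3: 37 − 32 = 5  (slack)
  C4: 55 − 48 = 7  (slack)
  C5: 64 − 60 = 4  (slack)

Optimal: u = 8, v = 4
Binding: C1, C2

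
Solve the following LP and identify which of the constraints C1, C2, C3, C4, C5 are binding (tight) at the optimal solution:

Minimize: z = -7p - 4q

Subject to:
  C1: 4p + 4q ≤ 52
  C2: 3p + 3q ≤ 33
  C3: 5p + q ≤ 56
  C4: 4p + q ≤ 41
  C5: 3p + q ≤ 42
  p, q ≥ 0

At p = 10, q = 1, compute slack b - a·x for each constraint:
  C1: 52 − 44 = 8  (slack)
  C2: 33 − 33 = 0  (binding)
  C3: 56 − 51 = 5  (slack)
  C4: 41 − 41 = 0  (binding)
  C5: 42 − 31 = 11  (slack)

Optimal: p = 10, q = 1
Binding: C2, C4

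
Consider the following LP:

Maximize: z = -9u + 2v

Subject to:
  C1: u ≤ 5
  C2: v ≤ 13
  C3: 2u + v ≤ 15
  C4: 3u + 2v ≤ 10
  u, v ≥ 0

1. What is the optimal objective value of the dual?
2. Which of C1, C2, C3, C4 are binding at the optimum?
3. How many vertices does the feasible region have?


1. 10
2. C4
3. 3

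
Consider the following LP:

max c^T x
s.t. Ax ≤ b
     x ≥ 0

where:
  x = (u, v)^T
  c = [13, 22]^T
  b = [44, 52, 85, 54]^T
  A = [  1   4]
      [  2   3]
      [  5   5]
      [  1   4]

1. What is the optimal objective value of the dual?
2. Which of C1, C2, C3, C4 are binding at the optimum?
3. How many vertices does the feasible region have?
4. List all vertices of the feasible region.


1. 302
2. C1, C3
3. 4
4. (0, 0), (17, 0), (8, 9), (0, 11)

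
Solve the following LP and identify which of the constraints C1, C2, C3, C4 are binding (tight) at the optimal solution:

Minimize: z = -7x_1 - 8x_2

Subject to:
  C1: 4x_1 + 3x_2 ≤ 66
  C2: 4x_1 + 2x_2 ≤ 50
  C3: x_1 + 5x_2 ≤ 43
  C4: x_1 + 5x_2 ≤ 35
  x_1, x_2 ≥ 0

At x_1 = 10, x_2 = 5, compute slack b - a·x for each constraint:
  C1: 66 − 55 = 11  (slack)
  C2: 50 − 50 = 0  (binding)
  C3: 43 − 35 = 8  (slack)
  C4: 35 − 35 = 0  (binding)

Optimal: x_1 = 10, x_2 = 5
Binding: C2, C4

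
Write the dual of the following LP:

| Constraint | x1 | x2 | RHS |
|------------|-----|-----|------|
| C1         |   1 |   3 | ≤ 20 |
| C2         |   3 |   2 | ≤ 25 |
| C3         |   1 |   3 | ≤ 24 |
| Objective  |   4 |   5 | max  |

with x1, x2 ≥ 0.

Primal max cᵀx s.t. Ax ≤ b, x ≥ 0  →  Dual min bᵀy s.t. Aᵀy ≥ c, y ≥ 0.

Minimize: z = 20y1 + 25y2 + 24y3

Subject to:
  y1 + 3y2 + y3 ≥ 4
  3y1 + 2y2 + 3y3 ≥ 5
  y1, y2, y3 ≥ 0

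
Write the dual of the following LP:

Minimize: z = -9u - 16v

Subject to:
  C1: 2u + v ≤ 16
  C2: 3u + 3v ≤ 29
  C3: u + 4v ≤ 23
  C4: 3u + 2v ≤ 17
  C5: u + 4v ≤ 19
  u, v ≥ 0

Primal min cᵀx s.t. Ax ≤ b, x ≥ 0  →  Dual max −bᵀy s.t. Aᵀy ≥ −c, y ≥ 0.

Maximize: z = -16y1 - 29y2 - 23y3 - 17y4 - 19y5

Subject to:
  2y1 + 3y2 + y3 + 3y4 + y5 ≥ 9
  y1 + 3y2 + 4y3 + 2y4 + 4y5 ≥ 16
  y1, y2, y3, y4, y5 ≥ 0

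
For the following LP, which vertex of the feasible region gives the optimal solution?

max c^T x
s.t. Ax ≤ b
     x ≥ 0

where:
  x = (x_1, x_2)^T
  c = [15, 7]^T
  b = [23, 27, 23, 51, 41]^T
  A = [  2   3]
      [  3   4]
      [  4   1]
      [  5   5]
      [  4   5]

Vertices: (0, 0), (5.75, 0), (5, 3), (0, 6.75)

Evaluate the objective at each vertex of the feasible region:
  z(0, 0) = 0
  z(5.75, 0) = 86.25
  z(5, 3) = 96  ←
  z(0, 6.75) = 47.25
The maximum is at x_1 = 5, x_2 = 3.

(5, 3)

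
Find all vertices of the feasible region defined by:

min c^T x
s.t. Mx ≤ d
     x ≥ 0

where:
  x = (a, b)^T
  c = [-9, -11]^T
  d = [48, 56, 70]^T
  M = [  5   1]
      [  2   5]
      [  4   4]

(0, 0), (9.6, 0), (8, 8), (0, 11.2)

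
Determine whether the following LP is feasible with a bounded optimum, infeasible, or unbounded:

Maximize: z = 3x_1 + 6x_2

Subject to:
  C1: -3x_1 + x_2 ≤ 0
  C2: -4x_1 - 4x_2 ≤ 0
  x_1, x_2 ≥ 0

Unbounded (objective can increase without bound)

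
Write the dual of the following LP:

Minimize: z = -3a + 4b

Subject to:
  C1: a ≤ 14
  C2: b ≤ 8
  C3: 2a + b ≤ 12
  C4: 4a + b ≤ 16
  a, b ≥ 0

Primal min cᵀx s.t. Ax ≤ b, x ≥ 0  →  Dual max −bᵀy s.t. Aᵀy ≥ −c, y ≥ 0.

Maximize: z = -14y1 - 8y2 - 12y3 - 16y4

Subject to:
  y1 + 2y3 + 4y4 ≥ 3
  y2 + y3 + y4 ≥ -4
  y1, y2, y3, y4 ≥ 0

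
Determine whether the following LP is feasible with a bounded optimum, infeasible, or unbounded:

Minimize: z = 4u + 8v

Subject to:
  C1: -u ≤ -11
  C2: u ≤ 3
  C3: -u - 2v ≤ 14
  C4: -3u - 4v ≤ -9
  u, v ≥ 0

Infeasible (no feasible solution exists)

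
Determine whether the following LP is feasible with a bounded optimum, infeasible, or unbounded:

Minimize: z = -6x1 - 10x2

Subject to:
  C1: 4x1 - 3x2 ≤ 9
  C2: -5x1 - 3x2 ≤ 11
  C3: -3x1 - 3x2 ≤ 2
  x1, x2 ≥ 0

Unbounded (objective can decrease without bound)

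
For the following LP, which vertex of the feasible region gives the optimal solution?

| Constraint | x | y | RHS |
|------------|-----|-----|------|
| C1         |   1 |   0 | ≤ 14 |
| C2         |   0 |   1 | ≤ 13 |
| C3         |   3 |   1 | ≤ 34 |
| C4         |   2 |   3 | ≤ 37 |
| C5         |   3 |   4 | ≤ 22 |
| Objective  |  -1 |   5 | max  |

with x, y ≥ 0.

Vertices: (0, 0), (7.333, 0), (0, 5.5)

Evaluate the objective at each vertex of the feasible region:
  z(0, 0) = 0
  z(7.333, 0) = -7.333
  z(0, 5.5) = 27.5  ←
The maximum is at x = 0, y = 5.5.

(0, 5.5)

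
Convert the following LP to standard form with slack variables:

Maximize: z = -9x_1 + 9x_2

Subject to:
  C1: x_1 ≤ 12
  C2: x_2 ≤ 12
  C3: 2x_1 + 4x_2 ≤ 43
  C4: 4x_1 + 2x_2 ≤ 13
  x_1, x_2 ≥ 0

max z = -9x_1 + 9x_2

s.t.
  x_1 + s1 = 12
  x_2 + s2 = 12
  2x_1 + 4x_2 + s3 = 43
  4x_1 + 2x_2 + s4 = 13
  x_1, x_2, s1, s2, s3, s4 ≥ 0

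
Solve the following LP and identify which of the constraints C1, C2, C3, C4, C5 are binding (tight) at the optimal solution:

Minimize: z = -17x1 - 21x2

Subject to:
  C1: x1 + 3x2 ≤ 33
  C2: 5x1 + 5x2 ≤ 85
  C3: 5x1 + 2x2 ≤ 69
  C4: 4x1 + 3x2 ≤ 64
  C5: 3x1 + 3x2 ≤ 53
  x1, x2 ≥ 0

At x1 = 9, x2 = 8, compute slack b - a·x for each constraint:
  C1: 33 − 33 = 0  (binding)
  C2: 85 − 85 = 0  (binding)
  C3: 69 − 61 = 8  (slack)
  C4: 64 − 60 = 4  (slack)
  C5: 53 − 51 = 2  (slack)

Optimal: x1 = 9, x2 = 8
Binding: C1, C2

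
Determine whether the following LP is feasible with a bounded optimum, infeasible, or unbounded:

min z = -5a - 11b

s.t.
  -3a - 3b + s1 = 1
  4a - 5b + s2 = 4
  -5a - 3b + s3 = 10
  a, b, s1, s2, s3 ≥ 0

Unbounded (objective can decrease without bound)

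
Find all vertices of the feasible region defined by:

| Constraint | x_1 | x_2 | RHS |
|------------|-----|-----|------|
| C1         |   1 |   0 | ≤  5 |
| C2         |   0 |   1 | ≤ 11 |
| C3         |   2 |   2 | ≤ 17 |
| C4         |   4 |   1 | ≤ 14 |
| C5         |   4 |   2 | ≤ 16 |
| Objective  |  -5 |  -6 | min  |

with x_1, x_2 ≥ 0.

(0, 0), (3.5, 0), (3, 2), (0, 8)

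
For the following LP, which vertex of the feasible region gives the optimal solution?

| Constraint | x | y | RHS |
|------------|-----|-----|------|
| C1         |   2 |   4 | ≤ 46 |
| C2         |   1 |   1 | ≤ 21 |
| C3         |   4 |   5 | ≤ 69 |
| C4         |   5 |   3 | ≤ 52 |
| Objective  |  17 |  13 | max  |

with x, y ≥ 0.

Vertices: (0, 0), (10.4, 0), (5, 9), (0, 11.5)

Evaluate the objective at each vertex of the feasible region:
  z(0, 0) = 0
  z(10.4, 0) = 176.8
  z(5, 9) = 202  ←
  z(0, 11.5) = 149.5
The maximum is at x = 5, y = 9.

(5, 9)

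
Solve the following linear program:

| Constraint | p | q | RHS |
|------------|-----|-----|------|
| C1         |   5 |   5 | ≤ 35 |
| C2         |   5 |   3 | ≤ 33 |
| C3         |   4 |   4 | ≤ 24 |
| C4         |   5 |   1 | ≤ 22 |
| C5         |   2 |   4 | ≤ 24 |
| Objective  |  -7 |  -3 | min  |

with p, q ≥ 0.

Evaluate the objective at each vertex of the feasible region:
  z(0, 0) = 0
  z(4.4, 0) = -30.8
  z(4, 2) = -34  ←
  z(0, 6) = -18
The minimum is at p = 4, q = 2.

p = 4, q = 2, z = -34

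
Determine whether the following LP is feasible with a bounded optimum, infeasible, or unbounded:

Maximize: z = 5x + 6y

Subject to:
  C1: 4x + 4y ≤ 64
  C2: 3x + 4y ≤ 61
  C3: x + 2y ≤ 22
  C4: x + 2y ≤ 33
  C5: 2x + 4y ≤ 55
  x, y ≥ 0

Feasible with a bounded optimal solution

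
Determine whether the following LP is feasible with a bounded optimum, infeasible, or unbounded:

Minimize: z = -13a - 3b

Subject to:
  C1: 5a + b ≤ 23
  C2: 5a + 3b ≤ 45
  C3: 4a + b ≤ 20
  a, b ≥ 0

Feasible with a bounded optimal solution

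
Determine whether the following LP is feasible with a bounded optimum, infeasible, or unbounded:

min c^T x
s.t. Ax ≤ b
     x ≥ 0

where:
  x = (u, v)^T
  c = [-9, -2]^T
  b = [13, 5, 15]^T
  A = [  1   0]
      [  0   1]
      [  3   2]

Feasible with a bounded optimal solution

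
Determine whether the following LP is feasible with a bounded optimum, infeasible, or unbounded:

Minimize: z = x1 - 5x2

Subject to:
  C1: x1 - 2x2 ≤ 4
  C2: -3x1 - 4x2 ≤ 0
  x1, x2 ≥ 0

Unbounded (objective can decrease without bound)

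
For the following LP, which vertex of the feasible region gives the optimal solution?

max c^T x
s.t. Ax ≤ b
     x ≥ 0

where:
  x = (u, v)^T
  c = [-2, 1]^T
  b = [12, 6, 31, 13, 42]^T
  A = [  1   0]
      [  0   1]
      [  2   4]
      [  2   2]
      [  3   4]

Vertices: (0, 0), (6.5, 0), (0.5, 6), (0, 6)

Evaluate the objective at each vertex of the feasible region:
  z(0, 0) = 0
  z(6.5, 0) = -13
  z(0.5, 6) = 5
  z(0, 6) = 6  ←
The maximum is at u = 0, v = 6.

(0, 6)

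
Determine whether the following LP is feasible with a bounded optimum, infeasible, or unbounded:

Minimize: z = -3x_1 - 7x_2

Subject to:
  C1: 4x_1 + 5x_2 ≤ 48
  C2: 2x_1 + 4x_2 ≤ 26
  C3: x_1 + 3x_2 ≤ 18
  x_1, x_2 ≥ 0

Feasible with a bounded optimal solution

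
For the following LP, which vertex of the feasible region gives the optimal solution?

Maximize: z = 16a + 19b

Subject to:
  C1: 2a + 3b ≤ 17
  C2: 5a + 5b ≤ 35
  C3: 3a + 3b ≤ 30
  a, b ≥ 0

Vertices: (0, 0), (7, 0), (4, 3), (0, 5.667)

Evaluate the objective at each vertex of the feasible region:
  z(0, 0) = 0
  z(7, 0) = 112
  z(4, 3) = 121  ←
  z(0, 5.667) = 107.7
The maximum is at a = 4, b = 3.

(4, 3)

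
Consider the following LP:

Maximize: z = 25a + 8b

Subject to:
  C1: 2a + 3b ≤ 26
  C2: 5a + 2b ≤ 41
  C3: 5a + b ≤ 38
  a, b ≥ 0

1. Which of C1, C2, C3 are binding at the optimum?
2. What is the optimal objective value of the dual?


1. C2, C3
2. 199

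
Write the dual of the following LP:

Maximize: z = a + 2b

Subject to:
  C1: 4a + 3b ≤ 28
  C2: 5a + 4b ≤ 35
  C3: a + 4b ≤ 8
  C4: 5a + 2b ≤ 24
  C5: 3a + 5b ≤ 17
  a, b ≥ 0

Primal max cᵀx s.t. Ax ≤ b, x ≥ 0  →  Dual min bᵀy s.t. Aᵀy ≥ c, y ≥ 0.

Minimize: z = 28y1 + 35y2 + 8y3 + 24y4 + 17y5

Subject to:
  4y1 + 5y2 + y3 + 5y4 + 3y5 ≥ 1
  3y1 + 4y2 + 4y3 + 2y4 + 5y5 ≥ 2
  y1, y2, y3, y4, y5 ≥ 0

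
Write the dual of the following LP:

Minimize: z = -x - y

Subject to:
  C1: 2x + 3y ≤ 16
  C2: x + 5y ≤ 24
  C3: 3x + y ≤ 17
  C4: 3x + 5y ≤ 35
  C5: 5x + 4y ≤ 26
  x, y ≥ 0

Primal min cᵀx s.t. Ax ≤ b, x ≥ 0  →  Dual max −bᵀy s.t. Aᵀy ≥ −c, y ≥ 0.

Maximize: z = -16y1 - 24y2 - 17y3 - 35y4 - 26y5

Subject to:
  2y1 + y2 + 3y3 + 3y4 + 5y5 ≥ 1
  3y1 + 5y2 + y3 + 5y4 + 4y5 ≥ 1
  y1, y2, y3, y4, y5 ≥ 0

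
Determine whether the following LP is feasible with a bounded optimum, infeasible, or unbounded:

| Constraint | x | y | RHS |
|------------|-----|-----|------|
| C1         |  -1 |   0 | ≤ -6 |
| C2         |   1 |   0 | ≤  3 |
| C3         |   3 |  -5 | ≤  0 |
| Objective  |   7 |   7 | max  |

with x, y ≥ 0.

Infeasible (no feasible solution exists)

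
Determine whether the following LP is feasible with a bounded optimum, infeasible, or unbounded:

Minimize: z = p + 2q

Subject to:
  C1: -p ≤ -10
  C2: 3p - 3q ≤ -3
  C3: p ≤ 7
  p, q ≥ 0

Infeasible (no feasible solution exists)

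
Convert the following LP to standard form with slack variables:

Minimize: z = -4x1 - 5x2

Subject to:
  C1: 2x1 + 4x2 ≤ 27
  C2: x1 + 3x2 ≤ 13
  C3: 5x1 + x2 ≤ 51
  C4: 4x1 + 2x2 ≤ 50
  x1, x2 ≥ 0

min z = -4x1 - 5x2

s.t.
  2x1 + 4x2 + s1 = 27
  x1 + 3x2 + s2 = 13
  5x1 + x2 + s3 = 51
  4x1 + 2x2 + s4 = 50
  x1, x2, s1, s2, s3, s4 ≥ 0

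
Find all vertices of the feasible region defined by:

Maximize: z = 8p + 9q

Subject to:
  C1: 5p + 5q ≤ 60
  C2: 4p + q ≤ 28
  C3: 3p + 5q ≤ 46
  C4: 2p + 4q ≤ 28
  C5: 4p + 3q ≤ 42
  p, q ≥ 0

(0, 0), (7, 0), (6, 4), (0, 7)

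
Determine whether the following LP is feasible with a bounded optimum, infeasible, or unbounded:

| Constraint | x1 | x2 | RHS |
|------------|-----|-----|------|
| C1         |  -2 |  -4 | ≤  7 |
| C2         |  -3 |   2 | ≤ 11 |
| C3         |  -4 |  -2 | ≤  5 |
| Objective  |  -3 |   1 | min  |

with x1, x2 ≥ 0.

Unbounded (objective can decrease without bound)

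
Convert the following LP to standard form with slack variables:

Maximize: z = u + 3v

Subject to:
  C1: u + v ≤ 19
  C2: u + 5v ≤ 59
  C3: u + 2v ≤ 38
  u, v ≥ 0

max z = u + 3v

s.t.
  u + v + s1 = 19
  u + 5v + s2 = 59
  u + 2v + s3 = 38
  u, v, s1, s2, s3 ≥ 0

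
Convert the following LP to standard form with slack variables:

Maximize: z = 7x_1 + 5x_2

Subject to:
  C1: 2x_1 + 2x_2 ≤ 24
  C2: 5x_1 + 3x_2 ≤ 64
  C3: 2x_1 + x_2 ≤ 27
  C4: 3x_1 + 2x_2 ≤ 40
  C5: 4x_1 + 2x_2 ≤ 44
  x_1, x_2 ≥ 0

max z = 7x_1 + 5x_2

s.t.
  2x_1 + 2x_2 + s1 = 24
  5x_1 + 3x_2 + s2 = 64
  2x_1 + x_2 + s3 = 27
  3x_1 + 2x_2 + s4 = 40
  4x_1 + 2x_2 + s5 = 44
  x_1, x_2, s1, s2, s3, s4, s5 ≥ 0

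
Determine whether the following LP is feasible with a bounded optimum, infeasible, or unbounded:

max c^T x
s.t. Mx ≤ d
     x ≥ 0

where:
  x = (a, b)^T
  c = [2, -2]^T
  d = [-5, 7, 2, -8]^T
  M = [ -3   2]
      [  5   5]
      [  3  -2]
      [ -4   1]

Infeasible (no feasible solution exists)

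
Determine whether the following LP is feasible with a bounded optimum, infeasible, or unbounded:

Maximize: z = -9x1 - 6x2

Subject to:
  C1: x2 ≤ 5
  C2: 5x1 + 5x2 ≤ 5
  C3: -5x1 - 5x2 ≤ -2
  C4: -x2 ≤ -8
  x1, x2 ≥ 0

Infeasible (no feasible solution exists)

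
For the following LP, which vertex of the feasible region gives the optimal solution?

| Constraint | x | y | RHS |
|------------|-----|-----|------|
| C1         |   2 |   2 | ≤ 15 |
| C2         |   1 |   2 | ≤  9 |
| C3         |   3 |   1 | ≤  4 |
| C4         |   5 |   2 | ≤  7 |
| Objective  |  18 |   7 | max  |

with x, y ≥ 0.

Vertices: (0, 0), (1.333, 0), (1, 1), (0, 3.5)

Evaluate the objective at each vertex of the feasible region:
  z(0, 0) = 0
  z(1.333, 0) = 24
  z(1, 1) = 25  ←
  z(0, 3.5) = 24.5
The maximum is at x = 1, y = 1.

(1, 1)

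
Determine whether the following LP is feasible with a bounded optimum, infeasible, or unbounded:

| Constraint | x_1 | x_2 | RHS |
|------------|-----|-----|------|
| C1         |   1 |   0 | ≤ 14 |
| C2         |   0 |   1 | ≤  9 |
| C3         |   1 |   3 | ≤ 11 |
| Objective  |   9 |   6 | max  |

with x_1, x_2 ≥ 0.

Feasible with a bounded optimal solution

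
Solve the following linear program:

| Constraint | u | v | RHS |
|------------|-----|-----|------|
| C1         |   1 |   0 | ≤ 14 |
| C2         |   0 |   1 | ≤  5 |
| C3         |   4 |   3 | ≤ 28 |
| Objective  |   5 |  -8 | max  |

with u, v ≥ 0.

Evaluate the objective at each vertex of the feasible region:
  z(0, 0) = 0
  z(7, 0) = 35  ←
  z(3.25, 5) = -23.75
  z(0, 5) = -40
The maximum is at u = 7, v = 0.

u = 7, v = 0, z = 35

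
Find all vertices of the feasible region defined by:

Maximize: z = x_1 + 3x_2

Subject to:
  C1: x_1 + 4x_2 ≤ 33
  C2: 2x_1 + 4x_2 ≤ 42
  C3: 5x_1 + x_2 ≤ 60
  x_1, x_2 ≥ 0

(0, 0), (12, 0), (11, 5), (9, 6), (0, 8.25)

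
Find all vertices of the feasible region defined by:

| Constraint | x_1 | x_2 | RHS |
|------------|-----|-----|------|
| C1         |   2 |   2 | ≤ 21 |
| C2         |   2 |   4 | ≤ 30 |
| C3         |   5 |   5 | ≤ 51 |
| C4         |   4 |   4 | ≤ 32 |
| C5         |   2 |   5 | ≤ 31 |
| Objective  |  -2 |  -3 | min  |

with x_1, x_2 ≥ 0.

(0, 0), (8, 0), (3, 5), (0, 6.2)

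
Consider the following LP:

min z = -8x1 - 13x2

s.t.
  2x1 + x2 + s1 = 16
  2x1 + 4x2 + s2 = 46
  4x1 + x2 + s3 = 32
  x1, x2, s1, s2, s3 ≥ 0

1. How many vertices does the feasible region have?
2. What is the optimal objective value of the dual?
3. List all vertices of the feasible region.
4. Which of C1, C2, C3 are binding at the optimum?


1. 4
2. -154
3. (0, 0), (8, 0), (3, 10), (0, 11.5)
4. C1, C2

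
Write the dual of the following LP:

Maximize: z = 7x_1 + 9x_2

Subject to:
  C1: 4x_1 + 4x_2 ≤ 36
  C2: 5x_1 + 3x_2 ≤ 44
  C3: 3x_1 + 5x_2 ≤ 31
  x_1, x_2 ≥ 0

Primal max cᵀx s.t. Ax ≤ b, x ≥ 0  →  Dual min bᵀy s.t. Aᵀy ≥ c, y ≥ 0.

Minimize: z = 36y1 + 44y2 + 31y3

Subject to:
  4y1 + 5y2 + 3y3 ≥ 7
  4y1 + 3y2 + 5y3 ≥ 9
  y1, y2, y3 ≥ 0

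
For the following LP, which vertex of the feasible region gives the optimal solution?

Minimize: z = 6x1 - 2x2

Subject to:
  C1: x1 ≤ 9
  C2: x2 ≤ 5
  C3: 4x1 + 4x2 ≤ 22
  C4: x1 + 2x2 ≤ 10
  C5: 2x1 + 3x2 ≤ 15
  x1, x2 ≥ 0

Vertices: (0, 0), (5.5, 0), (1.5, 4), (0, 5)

Evaluate the objective at each vertex of the feasible region:
  z(0, 0) = 0
  z(5.5, 0) = 33
  z(1.5, 4) = 1
  z(0, 5) = -10  ←
The minimum is at x1 = 0, x2 = 5.

(0, 5)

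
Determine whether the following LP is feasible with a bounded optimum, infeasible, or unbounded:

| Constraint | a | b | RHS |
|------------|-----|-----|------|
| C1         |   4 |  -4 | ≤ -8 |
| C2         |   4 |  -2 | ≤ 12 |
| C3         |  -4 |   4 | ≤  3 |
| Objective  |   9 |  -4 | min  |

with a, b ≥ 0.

Infeasible (no feasible solution exists)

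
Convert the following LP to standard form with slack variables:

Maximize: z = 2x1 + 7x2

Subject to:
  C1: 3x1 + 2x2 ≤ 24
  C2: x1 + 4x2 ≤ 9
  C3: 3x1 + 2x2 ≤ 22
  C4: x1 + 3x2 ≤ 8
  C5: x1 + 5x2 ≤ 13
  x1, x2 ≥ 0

max z = 2x1 + 7x2

s.t.
  3x1 + 2x2 + s1 = 24
  x1 + 4x2 + s2 = 9
  3x1 + 2x2 + s3 = 22
  x1 + 3x2 + s4 = 8
  x1 + 5x2 + s5 = 13
  x1, x2, s1, s2, s3, s4, s5 ≥ 0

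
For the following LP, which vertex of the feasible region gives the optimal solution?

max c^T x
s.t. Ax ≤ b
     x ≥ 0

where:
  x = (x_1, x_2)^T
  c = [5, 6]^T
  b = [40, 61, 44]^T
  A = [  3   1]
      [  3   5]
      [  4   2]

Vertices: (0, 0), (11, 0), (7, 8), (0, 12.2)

Evaluate the objective at each vertex of the feasible region:
  z(0, 0) = 0
  z(11, 0) = 55
  z(7, 8) = 83  ←
  z(0, 12.2) = 73.2
The maximum is at x_1 = 7, x_2 = 8.

(7, 8)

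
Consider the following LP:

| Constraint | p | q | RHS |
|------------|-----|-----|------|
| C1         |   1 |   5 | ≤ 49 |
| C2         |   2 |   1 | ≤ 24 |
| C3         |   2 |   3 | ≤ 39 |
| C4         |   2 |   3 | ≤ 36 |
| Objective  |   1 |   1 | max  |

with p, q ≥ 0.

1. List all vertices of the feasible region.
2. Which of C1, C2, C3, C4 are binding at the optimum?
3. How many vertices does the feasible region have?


1. (0, 0), (12, 0), (9, 6), (4.714, 8.857), (0, 9.8)
2. C2, C4
3. 5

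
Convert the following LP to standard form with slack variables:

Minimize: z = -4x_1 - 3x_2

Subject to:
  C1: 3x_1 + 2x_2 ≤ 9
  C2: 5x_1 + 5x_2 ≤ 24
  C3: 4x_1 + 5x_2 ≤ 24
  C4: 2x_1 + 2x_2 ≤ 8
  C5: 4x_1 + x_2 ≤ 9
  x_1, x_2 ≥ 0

min z = -4x_1 - 3x_2

s.t.
  3x_1 + 2x_2 + s1 = 9
  5x_1 + 5x_2 + s2 = 24
  4x_1 + 5x_2 + s3 = 24
  2x_1 + 2x_2 + s4 = 8
  4x_1 + x_2 + s5 = 9
  x_1, x_2, s1, s2, s3, s4, s5 ≥ 0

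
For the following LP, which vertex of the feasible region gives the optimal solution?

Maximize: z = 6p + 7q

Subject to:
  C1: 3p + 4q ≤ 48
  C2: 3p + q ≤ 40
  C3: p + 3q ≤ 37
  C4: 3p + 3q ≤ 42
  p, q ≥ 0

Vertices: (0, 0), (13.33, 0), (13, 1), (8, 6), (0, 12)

Evaluate the objective at each vertex of the feasible region:
  z(0, 0) = 0
  z(13.33, 0) = 80
  z(13, 1) = 85
  z(8, 6) = 90  ←
  z(0, 12) = 84
The maximum is at p = 8, q = 6.

(8, 6)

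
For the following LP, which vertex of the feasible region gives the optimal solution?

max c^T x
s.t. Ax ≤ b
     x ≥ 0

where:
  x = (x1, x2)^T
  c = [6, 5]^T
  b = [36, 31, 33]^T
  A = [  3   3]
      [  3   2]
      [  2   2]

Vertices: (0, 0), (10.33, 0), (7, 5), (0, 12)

Evaluate the objective at each vertex of the feasible region:
  z(0, 0) = 0
  z(10.33, 0) = 62
  z(7, 5) = 67  ←
  z(0, 12) = 60
The maximum is at x1 = 7, x2 = 5.

(7, 5)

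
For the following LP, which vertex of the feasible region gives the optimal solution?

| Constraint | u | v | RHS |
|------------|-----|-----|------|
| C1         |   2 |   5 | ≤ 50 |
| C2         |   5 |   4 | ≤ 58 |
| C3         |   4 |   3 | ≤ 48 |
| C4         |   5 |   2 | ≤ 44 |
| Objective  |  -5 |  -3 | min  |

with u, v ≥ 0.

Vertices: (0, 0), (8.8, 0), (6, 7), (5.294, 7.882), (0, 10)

Evaluate the objective at each vertex of the feasible region:
  z(0, 0) = 0
  z(8.8, 0) = -44
  z(6, 7) = -51  ←
  z(5.294, 7.882) = -50.12
  z(0, 10) = -30
The minimum is at u = 6, v = 7.

(6, 7)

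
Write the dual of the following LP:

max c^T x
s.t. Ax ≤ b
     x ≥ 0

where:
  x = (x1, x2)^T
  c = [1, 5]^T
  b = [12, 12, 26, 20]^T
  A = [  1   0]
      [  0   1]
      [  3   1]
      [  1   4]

Primal max cᵀx s.t. Ax ≤ b, x ≥ 0  →  Dual min bᵀy s.t. Aᵀy ≥ c, y ≥ 0.

Minimize: z = 12y1 + 12y2 + 26y3 + 20y4

Subject to:
  y1 + 3y3 + y4 ≥ 1
  y2 + y3 + 4y4 ≥ 5
  y1, y2, y3, y4 ≥ 0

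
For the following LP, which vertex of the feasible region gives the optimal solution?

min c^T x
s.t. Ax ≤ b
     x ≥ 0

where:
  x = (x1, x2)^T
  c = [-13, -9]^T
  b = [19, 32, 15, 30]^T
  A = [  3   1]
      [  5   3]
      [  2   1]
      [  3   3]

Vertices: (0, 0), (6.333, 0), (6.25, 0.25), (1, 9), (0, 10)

Evaluate the objective at each vertex of the feasible region:
  z(0, 0) = 0
  z(6.333, 0) = -82.33
  z(6.25, 0.25) = -83.5
  z(1, 9) = -94  ←
  z(0, 10) = -90
The minimum is at x1 = 1, x2 = 9.

(1, 9)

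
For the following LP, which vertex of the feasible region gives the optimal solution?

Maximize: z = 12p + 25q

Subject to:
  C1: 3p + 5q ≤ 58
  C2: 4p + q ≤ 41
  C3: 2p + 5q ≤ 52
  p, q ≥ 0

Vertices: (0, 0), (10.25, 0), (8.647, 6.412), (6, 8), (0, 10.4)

Evaluate the objective at each vertex of the feasible region:
  z(0, 0) = 0
  z(10.25, 0) = 123
  z(8.647, 6.412) = 264.1
  z(6, 8) = 272  ←
  z(0, 10.4) = 260
The maximum is at p = 6, q = 8.

(6, 8)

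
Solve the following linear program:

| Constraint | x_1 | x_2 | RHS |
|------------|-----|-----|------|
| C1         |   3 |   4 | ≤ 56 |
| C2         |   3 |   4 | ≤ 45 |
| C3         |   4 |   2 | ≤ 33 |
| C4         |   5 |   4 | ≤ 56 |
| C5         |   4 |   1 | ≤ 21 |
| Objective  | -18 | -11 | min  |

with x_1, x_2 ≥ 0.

Evaluate the objective at each vertex of the feasible region:
  z(0, 0) = 0
  z(5.25, 0) = -94.5
  z(3, 9) = -153  ←
  z(0, 11.25) = -123.8
The minimum is at x_1 = 3, x_2 = 9.

x_1 = 3, x_2 = 9, z = -153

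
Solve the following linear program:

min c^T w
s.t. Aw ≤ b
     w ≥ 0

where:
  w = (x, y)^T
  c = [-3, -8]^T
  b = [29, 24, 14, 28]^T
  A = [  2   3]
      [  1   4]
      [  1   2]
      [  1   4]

Evaluate the objective at each vertex of the feasible region:
  z(0, 0) = 0
  z(14, 0) = -42
  z(4, 5) = -52  ←
  z(0, 6) = -48
The minimum is at x = 4, y = 5.

x = 4, y = 5, z = -52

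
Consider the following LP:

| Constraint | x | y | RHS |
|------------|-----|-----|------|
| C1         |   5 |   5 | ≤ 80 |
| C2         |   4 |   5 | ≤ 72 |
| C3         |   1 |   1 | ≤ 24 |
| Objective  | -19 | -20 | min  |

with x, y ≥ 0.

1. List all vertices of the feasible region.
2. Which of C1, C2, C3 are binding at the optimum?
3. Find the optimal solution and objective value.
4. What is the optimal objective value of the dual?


1. (0, 0), (16, 0), (8, 8), (0, 14.4)
2. C1, C2
3. x = 8, y = 8, z = -312
4. -312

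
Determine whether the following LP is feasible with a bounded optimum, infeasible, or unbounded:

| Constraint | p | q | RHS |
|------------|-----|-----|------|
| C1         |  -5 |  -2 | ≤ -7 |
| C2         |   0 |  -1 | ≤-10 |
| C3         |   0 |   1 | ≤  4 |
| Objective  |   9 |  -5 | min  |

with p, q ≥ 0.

Infeasible (no feasible solution exists)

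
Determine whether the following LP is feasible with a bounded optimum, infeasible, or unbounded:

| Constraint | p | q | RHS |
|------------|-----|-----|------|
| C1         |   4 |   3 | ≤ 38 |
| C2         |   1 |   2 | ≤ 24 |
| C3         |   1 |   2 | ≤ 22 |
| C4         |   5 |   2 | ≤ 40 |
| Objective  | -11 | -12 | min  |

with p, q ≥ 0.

Feasible with a bounded optimal solution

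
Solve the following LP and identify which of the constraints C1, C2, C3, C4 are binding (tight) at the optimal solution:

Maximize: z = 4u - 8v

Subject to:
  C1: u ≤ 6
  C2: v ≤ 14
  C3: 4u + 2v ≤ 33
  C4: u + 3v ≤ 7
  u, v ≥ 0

At u = 6, v = 0, compute slack b - a·x for each constraint:
  C1: 6 − 6 = 0  (binding)
  C2: 14 − 0 = 14  (slack)
  C3: 33 − 24 = 9  (slack)
  C4: 7 − 6 = 1  (slack)

Optimal: u = 6, v = 0
Binding: C1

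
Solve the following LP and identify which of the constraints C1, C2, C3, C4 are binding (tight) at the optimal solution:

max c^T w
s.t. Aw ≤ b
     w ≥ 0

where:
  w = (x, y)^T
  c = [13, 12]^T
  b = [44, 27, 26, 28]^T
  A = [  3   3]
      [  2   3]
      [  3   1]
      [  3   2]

At x = 6, y = 5, compute slack b - a·x for each constraint:
  C1: 44 − 33 = 11  (slack)
  C2: 27 − 27 = 0  (binding)
  C3: 26 − 23 = 3  (slack)
  C4: 28 − 28 = 0  (binding)

Optimal: x = 6, y = 5
Binding: C2, C4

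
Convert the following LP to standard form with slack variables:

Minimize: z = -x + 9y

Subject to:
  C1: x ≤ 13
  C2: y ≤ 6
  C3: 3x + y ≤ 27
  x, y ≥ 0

min z = -x + 9y

s.t.
  x + s1 = 13
  y + s2 = 6
  3x + y + s3 = 27
  x, y, s1, s2, s3 ≥ 0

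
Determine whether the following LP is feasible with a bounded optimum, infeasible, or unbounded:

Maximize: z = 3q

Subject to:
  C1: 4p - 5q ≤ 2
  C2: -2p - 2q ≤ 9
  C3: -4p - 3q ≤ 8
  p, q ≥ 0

Unbounded (objective can increase without bound)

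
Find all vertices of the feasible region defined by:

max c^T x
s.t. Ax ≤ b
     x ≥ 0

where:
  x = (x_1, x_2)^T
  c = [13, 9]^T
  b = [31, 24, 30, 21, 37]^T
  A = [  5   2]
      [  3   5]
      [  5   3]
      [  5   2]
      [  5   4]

(0, 0), (4.2, 0), (3, 3), (0, 4.8)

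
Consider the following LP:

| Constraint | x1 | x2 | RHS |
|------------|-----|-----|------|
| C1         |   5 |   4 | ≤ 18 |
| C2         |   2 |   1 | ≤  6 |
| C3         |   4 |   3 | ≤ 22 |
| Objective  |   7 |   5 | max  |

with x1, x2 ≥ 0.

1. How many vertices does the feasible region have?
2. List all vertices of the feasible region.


1. 4
2. (0, 0), (3, 0), (2, 2), (0, 4.5)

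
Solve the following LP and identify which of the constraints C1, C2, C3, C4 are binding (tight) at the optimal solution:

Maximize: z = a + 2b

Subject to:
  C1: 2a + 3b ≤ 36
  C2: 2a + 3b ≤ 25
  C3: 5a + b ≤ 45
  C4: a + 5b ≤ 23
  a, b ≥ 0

At a = 8, b = 3, compute slack b - a·x for each constraint:
  C1: 36 − 25 = 11  (slack)
  C2: 25 − 25 = 0  (binding)
  C3: 45 − 43 = 2  (slack)
  C4: 23 − 23 = 0  (binding)

Optimal: a = 8, b = 3
Binding: C2, C4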